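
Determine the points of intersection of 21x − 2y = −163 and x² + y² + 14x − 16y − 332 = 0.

Substitute y = (163 + 21x)/2:
445x² + 6230x + 20025 = 0  ⟹  x² + 14x + 45 = 0
x = −5 or x = −9, giving (−5, 29) and (−9, −13).

(−9, −13) and (−5, 29)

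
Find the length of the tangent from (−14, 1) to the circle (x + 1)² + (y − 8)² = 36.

√182

Centre (−1, 8), r² = 36. |PO|² = (−13)² + (−7)² = 218.
The tangent meets the radius at right angles, so tangent² = |PO|² − r² = 218 − 36 = 182.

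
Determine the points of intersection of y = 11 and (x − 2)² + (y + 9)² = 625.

Substitute y = 11:
x² − 4x − 221 = 0
x = 17 or x = −13, giving (17, 11) and (−13, 11).

(−13, 11) and (17, 11)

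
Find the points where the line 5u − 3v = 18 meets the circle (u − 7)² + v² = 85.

(0, −6) and (9, 9)

Express v = (−18 + 5u)/3 and substitute into the circle:
34u² − 306u = 0  ⟹  u² − 9u = 0
u = 9 or u = 0, giving (9, 9) and (0, −6).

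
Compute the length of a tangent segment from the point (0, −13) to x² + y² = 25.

The centre is (0, 0) and r = 5. The square of the distance from P to the centre is 0 + 169 = 169.
The tangent meets the radius at right angles, so tangent² = |PO|² − r² = 169 − 25 = 144.

12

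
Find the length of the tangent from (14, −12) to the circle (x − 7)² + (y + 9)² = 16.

√42

Centre (7, −9), r² = 16. |PO|² = (7)² + (−3)² = 58.
Power of the point: PT² = |PO|² − r² = 42, so PT = √42.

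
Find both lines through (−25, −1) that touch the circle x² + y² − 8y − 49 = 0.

Let a tangent through (−25, −1) have slope m. Its distance from (0, 4) must equal √65:
(25m − (5))² = 65(m² + 1)
56m² − 25m − 4 = 0, so m = 4/7 or m = −1/8.
With m = 4/7: 4x − 7y = −93. With m = −1/8: x + 8y = −33.

4x − 7y = −93 and x + 8y = −33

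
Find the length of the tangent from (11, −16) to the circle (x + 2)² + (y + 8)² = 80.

3√17

Centre (−2, −8), r² = 80. |PO|² = (13)² + (−8)² = 233.
By the tangent–radius right angle, tangent length = √(|PO|² − r²) = √153 = 3√17.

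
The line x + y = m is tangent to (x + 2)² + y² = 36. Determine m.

m = −2 ± 6√2

Tangency holds when the distance from the centre (−2, 0) to the line equals the radius 6:
|1·(−2) + 1·0 − m| / √2 = 6
|m − (−2)| = 6√2.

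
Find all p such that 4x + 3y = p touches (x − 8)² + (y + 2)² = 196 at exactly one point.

Tangency holds when the distance from the centre (8, −2) to the line equals the radius 14:
|4·8 + 3·(−2) − p| / √25 = 14
|p − (26)| = 14·5, so p = 96 or p = −44.

p = −44 or p = 96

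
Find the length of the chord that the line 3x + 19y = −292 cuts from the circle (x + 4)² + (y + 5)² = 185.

√370

Substitute y = (−292 − 3x)/19:
370x² + 4070x − 22200 = 0  ⟹  x² + 11x − 60 = 0
x = 4 or x = −15, giving (4, −16) and (−15, −13).
Chord length = distance between (4, −16) and (−15, −13) = √370 = √370.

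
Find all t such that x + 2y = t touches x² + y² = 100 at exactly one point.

t = ±10√5

Tangency holds when the distance from the centre (0, 0) to the line equals the radius 10:
|1·0 + 2·0 − t| / √5 = 10
|t| = 10√5.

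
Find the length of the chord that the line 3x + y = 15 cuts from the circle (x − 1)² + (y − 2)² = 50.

4√10

The distance from (1, 2) to the line is 10/√10, and r² = 50.
Half the chord is √(r² − d²) = √(40), so the full chord is 4√10.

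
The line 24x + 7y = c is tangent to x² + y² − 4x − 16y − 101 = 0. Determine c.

The line touches the circle iff its distance from (2, 8) is 13:
|24·2 + 7·8 − c| / √625 = 13
|c − (104)| = 13·25, so c = 429 or c = −221.

c = −221 or c = 429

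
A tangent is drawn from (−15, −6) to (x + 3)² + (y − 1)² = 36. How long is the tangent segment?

Centre (−3, 1), r² = 36. |PO|² = (−12)² + (−7)² = 193.
By the tangent–radius right angle, tangent length = √(|PO|² − r²) = √157.

√157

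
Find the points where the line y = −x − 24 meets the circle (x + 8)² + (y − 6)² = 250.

Express y = −x − 24 and substitute into the circle:
2x² + 76x + 714 = 0  ⟹  x² + 38x + 357 = 0
x = −17 or x = −21, giving (−17, −7) and (−21, −3).

(−21, −3) and (−17, −7)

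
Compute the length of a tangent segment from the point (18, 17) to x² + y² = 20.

√593

With centre O = (0, 0), |OP|² = 613 and r² = 20.
The tangent meets the radius at right angles, so tangent² = |PO|² − r² = 613 − 20 = 593.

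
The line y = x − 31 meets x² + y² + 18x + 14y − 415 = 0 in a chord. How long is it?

Substitute y = x − 31:
2x² − 30x + 112 = 0  ⟹  x² − 15x + 56 = 0
x = 8 or x = 7, giving (8, −23) and (7, −24).
|(8, −23) − (7, −24)| = √((1)² + (1)²) = √2.

√2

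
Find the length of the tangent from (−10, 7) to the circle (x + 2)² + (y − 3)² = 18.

√62

With centre O = (−2, 3), |OP|² = 80 and r² = 18.
Power of the point: PT² = |PO|² − r² = 62, so PT = √62.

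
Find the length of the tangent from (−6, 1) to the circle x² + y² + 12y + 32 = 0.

The centre is (0, −6) and r = 2. The square of the distance from P to the centre is 36 + 49 = 85.
By the tangent–radius right angle, tangent length = √(|PO|² − r²) = √81 = 9.

9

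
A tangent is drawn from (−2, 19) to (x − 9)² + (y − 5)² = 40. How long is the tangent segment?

The centre is (9, 5) and r = 2√10. The square of the distance from P to the centre is 121 + 196 = 317.
By the tangent–radius right angle, tangent length = √(|PO|² − r²) = √277.

√277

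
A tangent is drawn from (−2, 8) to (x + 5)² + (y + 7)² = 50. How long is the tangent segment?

2√46

The centre is (−5, −7) and r = 5√2. The square of the distance from P to the centre is 9 + 225 = 234.
Power of the point: PT² = |PO|² − r² = 184, so PT = 2√46.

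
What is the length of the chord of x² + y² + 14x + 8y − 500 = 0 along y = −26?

18

Express y = −26 and substitute into the circle:
x² + 14x − 32 = 0
x = 2 or x = −16, giving (2, −26) and (−16, −26).
|(2, −26) − (−16, −26)| = √((18)² + (0)²) = 18.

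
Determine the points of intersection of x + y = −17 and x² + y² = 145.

(−9, −8) and (−8, −9)

Substitute y = −x − 17:
2x² + 34x + 144 = 0  ⟹  x² + 17x + 72 = 0
x = −8 or x = −9, giving (−8, −9) and (−9, −8).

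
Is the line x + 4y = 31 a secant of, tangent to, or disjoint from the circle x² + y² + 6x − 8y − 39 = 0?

secant

Substituting the line into the circle gives 17x² + 66x − 655 = 0.
Δ = 4356 − (−44540) = 48896.
Two real roots: the line is a secant.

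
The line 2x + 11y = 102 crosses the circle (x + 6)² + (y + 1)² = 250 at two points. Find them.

(−15, 12) and (7, 8)

Substitute y = (102 − 2x)/11:
125x² + 1000x − 13125 = 0  ⟹  x² + 8x − 105 = 0
x = 7 or x = −15, giving (7, 8) and (−15, 12).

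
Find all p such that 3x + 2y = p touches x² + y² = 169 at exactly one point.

p = ±13√13

For a tangent, require d(centre, line) = r = 13.
|3·0 + 2·0 − p| / √13 = 13
|p| = 13√13.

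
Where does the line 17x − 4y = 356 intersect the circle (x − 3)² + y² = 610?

Express y = (−356 + 17x)/4 and substitute into the circle:
305x² − 12200x + 117120 = 0  ⟹  x² − 40x + 384 = 0
x = 24 or x = 16, giving (24, 13) and (16, −21).

(16, −21) and (24, 13)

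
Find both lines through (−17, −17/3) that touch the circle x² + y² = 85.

A line y − (−17/3) = m(x − (−17)) is tangent when its distance from (0, 0) is √85:
[m·(17) − (17/3)]² = 85(m² + 1)
54m² − 51m − 14 = 0, so m = 7/6 or m = −2/9.
Through (−17, −17/3) these give 7x − 6y = −85 and 2x + 9y = −85.

7x − 6y = −85 and 2x + 9y = −85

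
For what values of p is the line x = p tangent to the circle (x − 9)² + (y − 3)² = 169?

For a tangent, require d(centre, line) = r = 13.
|1·9 + 0·3 − p| / √1 = 13
|p − (9)| = 13, so p = 22 or p = −4.

p = −4 or p = 22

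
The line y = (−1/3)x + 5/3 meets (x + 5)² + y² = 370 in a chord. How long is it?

12√10

From the line, y = (5 − x)/3. Substituting:
10x² + 80x − 3080 = 0  ⟹  x² + 8x − 308 = 0
x = 14 or x = −22, giving (14, −3) and (−22, 9).
|(14, −3) − (−22, 9)| = √((36)² + (−12)²) = 12√10.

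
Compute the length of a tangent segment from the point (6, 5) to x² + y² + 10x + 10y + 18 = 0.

With centre O = (−5, −5), |OP|² = 221 and r² = 32.
By the tangent–radius right angle, tangent length = √(|PO|² − r²) = √189 = 3√21.

3√21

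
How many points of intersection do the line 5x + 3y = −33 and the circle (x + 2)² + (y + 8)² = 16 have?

d² = (5·(−2) + 3·(−8) − (−33))²/34 = 1/34; r² = 16.
Since d² < r², the line cuts the circle twice.

2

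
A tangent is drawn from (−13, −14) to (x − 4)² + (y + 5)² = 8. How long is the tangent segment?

Centre (4, −5), r² = 8. |PO|² = (−17)² + (−9)² = 370.
The tangent meets the radius at right angles, so tangent² = |PO|² − r² = 370 − 8 = 362.

√362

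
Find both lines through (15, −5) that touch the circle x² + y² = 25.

Let a tangent through (15, −5) have slope m. Its distance from (0, 0) must equal 5:
(−15m − (5))² = 25(m² + 1)
4m² + 3m = 0, so m = −3/4 or m = 0.
Through (15, −5) these give 3x + 4y = 25 and y = −5.

3x + 4y = 25 and y = −5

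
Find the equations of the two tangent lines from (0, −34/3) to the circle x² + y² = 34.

5x − 3y = 34 and 5x + 3y = −34

A line y − (−34/3) = m(x − (0)) is tangent when its distance from (0, 0) is √34:
(0m − (34/3))² = 34(m² + 1)
9m² − 25 = 0, so m = 5/3 or m = −5/3.
With m = 5/3: 5x − 3y = 34. With m = −5/3: 5x + 3y = −34.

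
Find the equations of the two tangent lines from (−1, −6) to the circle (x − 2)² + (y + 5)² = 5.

2x − y = 4 and x + 2y = −13

Let a tangent through (−1, −6) have slope m. Its distance from (2, −5) must equal √5:
(3m − (1))² = 5(m² + 1)
2m² − 3m − 2 = 0, so m = 2 or m = −1/2.
Through (−1, −6) these give 2x − y = 4 and x + 2y = −13.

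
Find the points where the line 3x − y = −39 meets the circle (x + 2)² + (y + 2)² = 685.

Express y = 3x + 39 and substitute into the circle:
10x² + 250x + 1000 = 0  ⟹  x² + 25x + 100 = 0
x = −5 or x = −20, giving (−5, 24) and (−20, −21).

(−20, −21) and (−5, 24)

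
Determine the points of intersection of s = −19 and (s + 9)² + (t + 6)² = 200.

The line gives s = −19. Substituting into the circle:
t² + 12t − 64 = 0
t = 4 or t = −16, giving (−19, 4) and (−19, −16).

(−19, −16) and (−19, 4)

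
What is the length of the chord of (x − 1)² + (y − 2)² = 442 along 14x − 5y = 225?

2√221

Substitute y = (−225 + 14x)/5:
221x² − 6630x + 44200 = 0  ⟹  x² − 30x + 200 = 0
x = 20 or x = 10, giving (20, 11) and (10, −17).
Chord length = distance between (20, 11) and (10, −17) = √884 = 2√221.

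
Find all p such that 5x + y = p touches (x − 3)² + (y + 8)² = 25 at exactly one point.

p = 7 ± 5√26

For a tangent, require d(centre, line) = r = 5.
|5·3 + 1·(−8) − p| / √26 = 5
|p − (7)| = 5√26.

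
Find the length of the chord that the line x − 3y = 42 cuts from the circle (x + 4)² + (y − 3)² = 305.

√10

Express y = (−42 + x)/3 and substitute into the circle:
10x² − 30x = 0  ⟹  x² − 3x = 0
x = 3 or x = 0, giving (3, −13) and (0, −14).
|(3, −13) − (0, −14)| = √((3)² + (1)²) = √10.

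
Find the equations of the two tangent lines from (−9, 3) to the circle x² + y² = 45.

Let a tangent through (−9, 3) have slope m. Its distance from (0, 0) must equal 3√5:
(9m − (−3))² = 45(m² + 1)
2m² + 3m − 2 = 0, so m = −2 or m = 1/2.
With m = −2: 2x + y = −15. With m = 1/2: x − 2y = −15.

2x + y = −15 and x − 2y = −15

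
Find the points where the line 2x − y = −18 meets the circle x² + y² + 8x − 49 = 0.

(−11, −4) and (−5, 8)

From the line, y = 2x + 18. Substituting:
5x² + 80x + 275 = 0  ⟹  x² + 16x + 55 = 0
x = −5 or x = −11, giving (−5, 8) and (−11, −4).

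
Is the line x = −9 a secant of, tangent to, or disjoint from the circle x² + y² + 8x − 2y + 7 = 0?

disjoint

Substituting the line into the circle gives y² − 2y + 16 = 0.
Δ = 4 − 64 = −60.
No real roots: the line does not meet the circle.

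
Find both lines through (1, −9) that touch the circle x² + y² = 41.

5x − 4y = 41 and 4x + 5y = −41

Write the tangent as mx − y + (−9 − m·(1)) = 0 and set its distance from the centre to √41:
(−1m − (9))² = 41(m² + 1)
20m² − 9m − 20 = 0, so m = 5/4 or m = −4/5.
With m = 5/4: 5x − 4y = 41. With m = −4/5: 4x + 5y = −41.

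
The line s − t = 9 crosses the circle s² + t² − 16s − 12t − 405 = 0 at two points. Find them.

(−4, −13) and (27, 18)

Substitute t = s − 9:
2s² − 46s − 216 = 0  ⟹  s² − 23s − 108 = 0
s = 27 or s = −4, giving (27, 18) and (−4, −13).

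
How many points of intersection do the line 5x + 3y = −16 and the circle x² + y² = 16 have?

Substituting the line into the circle gives 34x² + 160x + 112 = 0.
Discriminant = (160)² − 4·34·(112) = 10368 > 0.
Two real roots: the line is a secant.

2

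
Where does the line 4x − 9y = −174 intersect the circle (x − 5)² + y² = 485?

(−12, 14) and (6, 22)

From the line, y = (174 + 4x)/9. Substituting:
97x² + 582x − 6984 = 0  ⟹  x² + 6x − 72 = 0
x = 6 or x = −12, giving (6, 22) and (−12, 14).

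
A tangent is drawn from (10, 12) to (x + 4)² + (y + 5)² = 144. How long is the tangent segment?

With centre O = (−4, −5), |OP|² = 485 and r² = 144.
The tangent meets the radius at right angles, so tangent² = |PO|² − r² = 485 − 144 = 341.

√341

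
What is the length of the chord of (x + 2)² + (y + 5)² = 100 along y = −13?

12

The distance from (−2, −5) to the line is 8, and r² = 100.
Half the chord is √(r² − d²) = √(36), so the full chord is 12.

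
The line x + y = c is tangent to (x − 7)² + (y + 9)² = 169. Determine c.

The line touches the circle iff its distance from (7, −9) is 13:
|1·7 + 1·(−9) − c| / √2 = 13
|c − (−2)| = 13√2.

c = −2 ± 13√2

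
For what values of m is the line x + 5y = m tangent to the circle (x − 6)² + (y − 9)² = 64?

For a tangent, require d(centre, line) = r = 8.
|1·6 + 5·9 − m| / √26 = 8
|m − (51)| = 8√26.

m = 51 ± 8√26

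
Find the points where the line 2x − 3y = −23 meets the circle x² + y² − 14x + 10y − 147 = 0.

(−4, 5) and (2, 9)

From the line, y = (23 + 2x)/3. Substituting:
13x² + 26x − 104 = 0  ⟹  x² + 2x − 8 = 0
x = 2 or x = −4, giving (2, 9) and (−4, 5).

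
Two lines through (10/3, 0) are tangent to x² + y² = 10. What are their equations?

Let a tangent through (10/3, 0) have slope m. Its distance from (0, 0) must equal √10:
(−10/3m − (0))² = 10(m² + 1)
m² − 9 = 0, so m = −3 or m = 3.
Through (10/3, 0) these give 3x + y = 10 and 3x − y = 10.

3x + y = 10 and 3x − y = 10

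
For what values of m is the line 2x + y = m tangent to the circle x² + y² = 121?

m = ±11√5

For a tangent, require d(centre, line) = r = 11.
|2·0 + 1·0 − m| / √5 = 11
|m| = 11√5.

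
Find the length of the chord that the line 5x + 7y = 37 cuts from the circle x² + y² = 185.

The distance from (0, 0) to the line is 37/√74, and r² = 185.
Chord = 2√(r² − d²) = 2·√(333/2) = 3√74.

3√74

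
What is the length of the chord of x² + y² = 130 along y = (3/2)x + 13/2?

Centre (0, 0), r² = 130. Perpendicular distance d from centre to line = |13| / √13 = 13/√13.
Half the chord is √(r² − d²) = √(117), so the full chord is 6√13.

6√13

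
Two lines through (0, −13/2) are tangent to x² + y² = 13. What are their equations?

3x − 2y = 13 and 3x + 2y = −13

Write the tangent as mx − y + (−13/2 − m·(0)) = 0 and set its distance from the centre to √13:
(0m − (13/2))² = 13(m² + 1)
4m² − 9 = 0, so m = 3/2 or m = −3/2.
Through (0, −13/2) these give 3x − 2y = 13 and 3x + 2y = −13.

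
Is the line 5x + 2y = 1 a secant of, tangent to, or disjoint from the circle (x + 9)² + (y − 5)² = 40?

Centre (−9, 5), r² = 40. Distance² from centre to line = (−36)²/29 = 1296/29.
Since d² > r², the line lies outside the circle.

disjoint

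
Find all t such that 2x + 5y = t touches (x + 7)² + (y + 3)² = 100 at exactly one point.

For a tangent, require d(centre, line) = r = 10.
|2·(−7) + 5·(−3) − t| / √29 = 10
|t − (−29)| = 10√29.

t = −29 ± 10√29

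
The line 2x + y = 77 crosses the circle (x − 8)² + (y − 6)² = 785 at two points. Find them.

Substitute y = −2x + 77:
5x² − 300x + 4320 = 0  ⟹  x² − 60x + 864 = 0
x = 36 or x = 24, giving (36, 5) and (24, 29).

(24, 29) and (36, 5)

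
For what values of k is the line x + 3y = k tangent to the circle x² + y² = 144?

k = ±12√10

Tangency holds when the distance from the centre (0, 0) to the line equals the radius 12:
|1·0 + 3·0 − k| / √10 = 12
|k| = 12√10.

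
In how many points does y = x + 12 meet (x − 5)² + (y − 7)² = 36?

Substituting the line into the circle gives 2x² + 14 = 0.
Discriminant = (0)² − 4·2·(14) = −112 < 0.
No real roots: the line does not meet the circle.

0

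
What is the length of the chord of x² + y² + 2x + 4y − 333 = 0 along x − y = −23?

10√2

Centre (−1, −2), r² = 338. Perpendicular distance d from centre to line = |24| / √2 = 24/√2.
Half the chord is √(r² − d²) = √(50), so the full chord is 10√2.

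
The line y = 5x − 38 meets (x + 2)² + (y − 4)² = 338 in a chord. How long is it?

Centre (−2, 4), r² = 338. Perpendicular distance d from centre to line = |−52| / √26 = 52/√26.
Chord = 2√(r² − d²) = 2·√(234) = 6√26.

6√26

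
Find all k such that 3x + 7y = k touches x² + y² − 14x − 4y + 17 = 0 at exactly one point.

The line touches the circle iff its distance from (7, 2) is 6:
|3·7 + 7·2 − k| / √58 = 6
|k − (35)| = 6√58.

k = 35 ± 6√58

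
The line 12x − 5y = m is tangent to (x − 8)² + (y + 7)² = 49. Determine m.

For a tangent, require d(centre, line) = r = 7.
|12·8 − 5·(−7) − m| / √169 = 7
|m − (131)| = 7·13, so m = 222 or m = 40.

m = 40 or m = 222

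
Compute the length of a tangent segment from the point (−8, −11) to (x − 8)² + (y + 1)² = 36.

8√5

With centre O = (8, −1), |OP|² = 356 and r² = 36.
Power of the point: PT² = |PO|² − r² = 320, so PT = 8√5.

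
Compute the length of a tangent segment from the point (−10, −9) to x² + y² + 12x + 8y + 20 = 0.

The centre is (−6, −4) and r = 4√2. The square of the distance from P to the centre is 16 + 25 = 41.
Power of the point: PT² = |PO|² − r² = 9, so PT = 3.

3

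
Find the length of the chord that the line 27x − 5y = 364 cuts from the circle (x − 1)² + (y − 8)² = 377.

From the line, y = (−364 + 27x)/5. Substituting:
754x² − 21866x + 153816 = 0  ⟹  x² − 29x + 204 = 0
x = 17 or x = 12, giving (17, 19) and (12, −8).
Chord length = distance between (17, 19) and (12, −8) = √754 = √754.

√754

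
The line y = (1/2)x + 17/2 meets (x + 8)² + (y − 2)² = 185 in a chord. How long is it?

The distance from (−8, 2) to the line is 5/√5, and r² = 185.
Half the chord is √(r² − d²) = √(180), so the full chord is 12√5.

12√5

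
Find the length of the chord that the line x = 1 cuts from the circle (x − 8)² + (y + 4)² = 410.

The line gives x = 1. Substituting into the circle:
y² + 8y − 345 = 0
y = 15 or y = −23, giving (1, 15) and (1, −23).
|(1, 15) − (1, −23)| = √((0)² + (38)²) = 38.

38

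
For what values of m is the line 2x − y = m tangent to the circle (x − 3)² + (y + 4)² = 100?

m = 10 ± 10√5

For a tangent, require d(centre, line) = r = 10.
|2·3 − 1·(−4) − m| / √5 = 10
|m − (10)| = 10√5.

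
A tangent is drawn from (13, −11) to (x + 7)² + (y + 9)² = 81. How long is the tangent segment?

√323

With centre O = (−7, −9), |OP|² = 404 and r² = 81.
By the tangent–radius right angle, tangent length = √(|PO|² − r²) = √323.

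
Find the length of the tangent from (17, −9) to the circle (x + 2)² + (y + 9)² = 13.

The centre is (−2, −9) and r = √13. The square of the distance from P to the centre is 361 + 0 = 361.
Power of the point: PT² = |PO|² − r² = 348, so PT = 2√87.

2√87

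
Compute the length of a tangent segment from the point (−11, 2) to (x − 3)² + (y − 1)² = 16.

Centre (3, 1), r² = 16. |PO|² = (−14)² + (1)² = 197.
The tangent meets the radius at right angles, so tangent² = |PO|² − r² = 197 − 16 = 181.

√181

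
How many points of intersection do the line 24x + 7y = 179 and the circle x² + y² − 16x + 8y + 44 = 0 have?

Substituting the line into the circle gives 625x² − 10720x + 44221 = 0.
Discriminant = (−10720)² − 4·625·(44221) = 4365900 > 0.
Two real roots: the line is a secant.

2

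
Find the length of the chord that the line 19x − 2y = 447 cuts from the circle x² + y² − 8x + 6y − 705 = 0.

The distance from (4, −3) to the line is 365/√365, and r² = 730.
Chord = 2√(r² − d²) = 2·√(365) = 2√365.

2√365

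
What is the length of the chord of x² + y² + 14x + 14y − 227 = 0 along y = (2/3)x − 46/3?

Express y = (−46 + 2x)/3 and substitute into the circle:
13x² + 26x − 1859 = 0  ⟹  x² + 2x − 143 = 0
x = 11 or x = −13, giving (11, −8) and (−13, −24).
Chord length = distance between (11, −8) and (−13, −24) = √832 = 8√13.

8√13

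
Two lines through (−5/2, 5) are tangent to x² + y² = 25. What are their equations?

Let a tangent through (−5/2, 5) have slope m. Its distance from (0, 0) must equal 5:
(5/2m − (−5))² = 25(m² + 1)
3m² − 4m = 0, so m = 0 or m = 4/3.
With m = 0: y = 5. With m = 4/3: 4x − 3y = −25.

y = 5 and 4x − 3y = −25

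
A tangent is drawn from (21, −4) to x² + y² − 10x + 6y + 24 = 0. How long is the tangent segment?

The centre is (5, −3) and r = √10. The square of the distance from P to the centre is 256 + 1 = 257.
Power of the point: PT² = |PO|² − r² = 247, so PT = √247.

√247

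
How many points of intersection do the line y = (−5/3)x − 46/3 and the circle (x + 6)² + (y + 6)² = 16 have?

2

d² = (5·(−6) + 3·(−6) − (−46))²/34 = 2/17; r² = 16.
Since d² < r², the line cuts the circle twice.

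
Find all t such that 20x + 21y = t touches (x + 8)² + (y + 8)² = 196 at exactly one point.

For a tangent, require d(centre, line) = r = 14.
|20·(−8) + 21·(−8) − t| / √841 = 14
|t − (−328)| = 14·29, so t = 78 or t = −734.

t = −734 or t = 78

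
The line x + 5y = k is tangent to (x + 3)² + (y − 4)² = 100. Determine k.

k = 17 ± 10√26

For a tangent, require d(centre, line) = r = 10.
|1·(−3) + 5·4 − k| / √26 = 10
|k − (17)| = 10√26.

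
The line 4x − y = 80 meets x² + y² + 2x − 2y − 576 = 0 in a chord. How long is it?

Centre (−1, 1), r² = 578. Perpendicular distance d from centre to line = |−85| / √17 = 85/√17.
Half the chord is √(r² − d²) = √(153), so the full chord is 6√17.

6√17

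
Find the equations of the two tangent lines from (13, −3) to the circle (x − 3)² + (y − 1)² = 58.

A line y − (−3) = m(x − (13)) is tangent when its distance from (3, 1) is √58:
(−10m − (4))² = 58(m² + 1)
21m² + 40m − 21 = 0, so m = 3/7 or m = −7/3.
Through (13, −3) these give 3x − 7y = 60 and 7x + 3y = 82.

3x − 7y = 60 and 7x + 3y = 82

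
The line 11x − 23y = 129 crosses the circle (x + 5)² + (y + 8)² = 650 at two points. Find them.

From the line, y = (−129 + 11x)/23. Substituting:
650x² + 6500x − 327600 = 0  ⟹  x² + 10x − 504 = 0
x = 18 or x = −28, giving (18, 3) and (−28, −19).

(−28, −19) and (18, 3)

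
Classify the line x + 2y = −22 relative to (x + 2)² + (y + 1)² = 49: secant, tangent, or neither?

Substituting the line into the circle gives 5x² + 56x + 220 = 0.
Δ = 3136 − 4400 = −1264.
No real roots: the line does not meet the circle.

neither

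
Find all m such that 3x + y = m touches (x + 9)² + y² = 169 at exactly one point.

Tangency holds when the distance from the centre (−9, 0) to the line equals the radius 13:
|3·(−9) + 1·0 − m| / √10 = 13
|m − (−27)| = 13√10.

m = −27 ± 13√10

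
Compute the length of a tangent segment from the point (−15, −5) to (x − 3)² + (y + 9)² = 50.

√290

The centre is (3, −9) and r = 5√2. The square of the distance from P to the centre is 324 + 16 = 340.
By the tangent–radius right angle, tangent length = √(|PO|² − r²) = √290.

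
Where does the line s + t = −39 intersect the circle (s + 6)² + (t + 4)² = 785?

Substitute t = −s − 39:
2s² + 82s + 476 = 0  ⟹  s² + 41s + 238 = 0
s = −7 or s = −34, giving (−7, −32) and (−34, −5).

(−34, −5) and (−7, −32)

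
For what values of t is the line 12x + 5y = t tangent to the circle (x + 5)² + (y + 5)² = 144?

Tangency holds when the distance from the centre (−5, −5) to the line equals the radius 12:
|12·(−5) + 5·(−5) − t| / √169 = 12
|t − (−85)| = 12·13, so t = 71 or t = −241.

t = −241 or t = 71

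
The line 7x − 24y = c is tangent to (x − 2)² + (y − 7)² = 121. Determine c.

The line touches the circle iff its distance from (2, 7) is 11:
|7·2 − 24·7 − c| / √625 = 11
|c − (−154)| = 11·25, so c = 121 or c = −429.

c = −429 or c = 121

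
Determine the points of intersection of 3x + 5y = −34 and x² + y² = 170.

From the line, y = (−34 − 3x)/5. Substituting:
34x² + 204x − 3094 = 0  ⟹  x² + 6x − 91 = 0
x = 7 or x = −13, giving (7, −11) and (−13, 1).

(−13, 1) and (7, −11)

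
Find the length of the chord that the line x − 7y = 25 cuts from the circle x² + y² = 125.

15√2

The distance from (0, 0) to the line is 25/√50, and r² = 125.
Chord = 2√(r² − d²) = 2·√(225/2) = 15√2.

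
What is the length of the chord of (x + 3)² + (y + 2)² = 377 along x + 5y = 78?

Centre (−3, −2), r² = 377. Perpendicular distance d from centre to line = |−91| / √26 = 91/√26.
Chord = 2√(r² − d²) = 2·√(117/2) = 3√26.

3√26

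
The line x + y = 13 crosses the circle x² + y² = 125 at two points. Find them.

(2, 11) and (11, 2)

From the line, y = −x + 13. Substituting:
2x² − 26x + 44 = 0  ⟹  x² − 13x + 22 = 0
x = 11 or x = 2, giving (11, 2) and (2, 11).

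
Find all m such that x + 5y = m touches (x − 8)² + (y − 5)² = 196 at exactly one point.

m = 33 ± 14√26

The line touches the circle iff its distance from (8, 5) is 14:
|1·8 + 5·5 − m| / √26 = 14
|m − (33)| = 14√26.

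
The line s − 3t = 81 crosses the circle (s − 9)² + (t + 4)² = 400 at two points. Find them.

From the line, t = (−81 + s)/3. Substituting:
10s² − 300s + 1890 = 0  ⟹  s² − 30s + 189 = 0
s = 21 or s = 9, giving (21, −20) and (9, −24).

(9, −24) and (21, −20)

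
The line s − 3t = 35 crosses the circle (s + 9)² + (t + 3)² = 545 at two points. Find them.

(−25, −20) and (14, −7)

Substitute t = (−35 + s)/3:
10s² + 110s − 3500 = 0  ⟹  s² + 11s − 350 = 0
s = 14 or s = −25, giving (14, −7) and (−25, −20).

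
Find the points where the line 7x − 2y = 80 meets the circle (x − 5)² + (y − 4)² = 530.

(6, −19) and (18, 23)

Express y = (−80 + 7x)/2 and substitute into the circle:
53x² − 1272x + 5724 = 0  ⟹  x² − 24x + 108 = 0
x = 18 or x = 6, giving (18, 23) and (6, −19).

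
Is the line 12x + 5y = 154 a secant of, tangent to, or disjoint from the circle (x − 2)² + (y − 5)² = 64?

disjoint

Centre (2, 5), r² = 64. Distance² from centre to line = (−105)²/169 = 11025/169.
Since d² > r², the line lies outside the circle.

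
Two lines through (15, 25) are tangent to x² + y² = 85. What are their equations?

6x − 7y = −85 and 9x − 2y = 85

A line y − (25) = m(x − (15)) is tangent when its distance from (0, 0) is √85:
[m·(−15) − (−25)]² = 85(m² + 1)
14m² − 75m + 54 = 0, so m = 6/7 or m = 9/2.
With m = 6/7: 6x − 7y = −85. With m = 9/2: 9x − 2y = 85.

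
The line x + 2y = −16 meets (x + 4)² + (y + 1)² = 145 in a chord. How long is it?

10√5

Centre (−4, −1), r² = 145. Perpendicular distance d from centre to line = |10| / √5 = 10/√5.
Half the chord is √(r² − d²) = √(125), so the full chord is 10√5.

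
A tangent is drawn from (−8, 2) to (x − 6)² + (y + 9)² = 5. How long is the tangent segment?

2√78

The centre is (6, −9) and r = √5. The square of the distance from P to the centre is 196 + 121 = 317.
The tangent meets the radius at right angles, so tangent² = |PO|² − r² = 317 − 5 = 312.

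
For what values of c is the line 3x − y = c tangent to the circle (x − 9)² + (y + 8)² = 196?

For a tangent, require d(centre, line) = r = 14.
|3·9 − 1·(−8) − c| / √10 = 14
|c − (35)| = 14√10.

c = 35 ± 14√10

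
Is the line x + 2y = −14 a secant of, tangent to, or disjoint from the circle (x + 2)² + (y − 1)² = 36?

disjoint

d² = (1·(−2) + 2·1 − (−14))²/5 = 196/5; r² = 36.
Since d² > r², the line lies outside the circle.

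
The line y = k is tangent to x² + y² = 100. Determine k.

k = −10 or k = 10

Tangency holds when the distance from the centre (0, 0) to the line equals the radius 10:
|0·0 + 1·0 − k| / √1 = 10
|k| = 10, so k = 10 or k = −10.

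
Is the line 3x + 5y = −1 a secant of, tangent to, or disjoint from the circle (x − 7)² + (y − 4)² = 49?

d² = (3·7 + 5·4 − (−1))²/34 = 882/17; r² = 49.
Since d² > r², the line lies outside the circle.

disjoint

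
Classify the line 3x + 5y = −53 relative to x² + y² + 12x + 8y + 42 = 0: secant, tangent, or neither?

secant

Substituting the line into the circle gives 34x² + 498x + 1739 = 0.
Discriminant = (498)² − 4·34·(1739) = 11500 > 0.
Two real roots: the line is a secant.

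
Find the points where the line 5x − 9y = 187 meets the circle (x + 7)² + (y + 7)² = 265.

(−4, −23) and (5, −18)

Substitute y = (−187 + 5x)/9:
106x² − 106x − 2120 = 0  ⟹  x² − x − 20 = 0
x = 5 or x = −4, giving (5, −18) and (−4, −23).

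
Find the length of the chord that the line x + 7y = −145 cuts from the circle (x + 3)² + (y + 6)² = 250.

Express y = (−145 − x)/7 and substitute into the circle:
50x² + 500x − 1200 = 0  ⟹  x² + 10x − 24 = 0
x = 2 or x = −12, giving (2, −21) and (−12, −19).
|(2, −21) − (−12, −19)| = √((14)² + (−2)²) = 10√2.

10√2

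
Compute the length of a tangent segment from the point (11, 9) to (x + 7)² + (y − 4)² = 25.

18

With centre O = (−7, 4), |OP|² = 349 and r² = 25.
The tangent meets the radius at right angles, so tangent² = |PO|² − r² = 349 − 25 = 324.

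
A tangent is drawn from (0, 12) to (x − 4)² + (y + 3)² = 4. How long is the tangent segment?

The centre is (4, −3) and r = 2. The square of the distance from P to the centre is 16 + 225 = 241.
By the tangent–radius right angle, tangent length = √(|PO|² − r²) = √237.

√237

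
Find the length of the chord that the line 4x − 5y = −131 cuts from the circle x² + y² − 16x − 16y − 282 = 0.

2√41

From the line, y = (131 + 4x)/5. Substituting:
41x² + 328x − 369 = 0  ⟹  x² + 8x − 9 = 0
x = 1 or x = −9, giving (1, 27) and (−9, 19).
|(1, 27) − (−9, 19)| = √((10)² + (8)²) = 2√41.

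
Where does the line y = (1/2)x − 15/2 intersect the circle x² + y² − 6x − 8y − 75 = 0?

Substitute y = (−15 + x)/2:
5x² − 70x + 165 = 0  ⟹  x² − 14x + 33 = 0
x = 11 or x = 3, giving (11, −2) and (3, −6).

(3, −6) and (11, −2)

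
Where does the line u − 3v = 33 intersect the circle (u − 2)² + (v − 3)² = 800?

Substitute v = (−33 + u)/3:
10u² − 120u − 5400 = 0  ⟹  u² − 12u − 540 = 0
u = 30 or u = −18, giving (30, −1) and (−18, −17).

(−18, −17) and (30, −1)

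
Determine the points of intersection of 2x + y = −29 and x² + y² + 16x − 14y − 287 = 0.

Substitute y = −2x − 29:
5x² + 160x + 960 = 0  ⟹  x² + 32x + 192 = 0
x = −8 or x = −24, giving (−8, −13) and (−24, 19).

(−24, 19) and (−8, −13)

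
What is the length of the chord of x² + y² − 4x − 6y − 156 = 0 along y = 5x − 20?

5√26

Express y = 5x − 20 and substitute into the circle:
26x² − 234x + 364 = 0  ⟹  x² − 9x + 14 = 0
x = 7 or x = 2, giving (7, 15) and (2, −10).
Chord length = distance between (7, 15) and (2, −10) = √650 = 5√26.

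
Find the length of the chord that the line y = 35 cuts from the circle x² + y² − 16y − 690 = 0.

Centre (0, 8), r² = 754. Perpendicular distance d from centre to line = |−27| / √1 = 27.
Chord = 2√(r² − d²) = 2·√(25) = 10.

10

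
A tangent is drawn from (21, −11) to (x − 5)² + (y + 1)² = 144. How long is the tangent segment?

2√53

With centre O = (5, −1), |OP|² = 356 and r² = 144.
The tangent meets the radius at right angles, so tangent² = |PO|² − r² = 356 − 144 = 212.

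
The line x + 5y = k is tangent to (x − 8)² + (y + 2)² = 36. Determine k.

Tangency holds when the distance from the centre (8, −2) to the line equals the radius 6:
|1·8 + 5·(−2) − k| / √26 = 6
|k − (−2)| = 6√26.

k = −2 ± 6√26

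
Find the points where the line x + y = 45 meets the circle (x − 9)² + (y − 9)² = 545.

Express y = −x + 45 and substitute into the circle:
2x² − 90x + 832 = 0  ⟹  x² − 45x + 416 = 0
x = 32 or x = 13, giving (32, 13) and (13, 32).

(13, 32) and (32, 13)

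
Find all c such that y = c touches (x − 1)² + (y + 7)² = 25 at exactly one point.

The line touches the circle iff its distance from (1, −7) is 5:
|0·1 + 1·(−7) − c| / √1 = 5
|c − (−7)| = 5, so c = −2 or c = −12.

c = −12 or c = −2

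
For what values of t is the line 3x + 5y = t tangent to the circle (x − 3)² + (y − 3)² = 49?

For a tangent, require d(centre, line) = r = 7.
|3·3 + 5·3 − t| / √34 = 7
|t − (24)| = 7√34.

t = 24 ± 7√34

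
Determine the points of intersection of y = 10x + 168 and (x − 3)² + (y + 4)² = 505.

From the line, y = 10x + 168. Substituting:
101x² + 3434x + 29088 = 0  ⟹  x² + 34x + 288 = 0
x = −16 or x = −18, giving (−16, 8) and (−18, −12).

(−18, −12) and (−16, 8)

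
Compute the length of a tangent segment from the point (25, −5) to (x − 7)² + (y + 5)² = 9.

With centre O = (7, −5), |OP|² = 324 and r² = 9.
By the tangent–radius right angle, tangent length = √(|PO|² − r²) = √315 = 3√35.

3√35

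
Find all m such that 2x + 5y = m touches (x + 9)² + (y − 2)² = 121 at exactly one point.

Tangency holds when the distance from the centre (−9, 2) to the line equals the radius 11:
|2·(−9) + 5·2 − m| / √29 = 11
|m − (−8)| = 11√29.

m = −8 ± 11√29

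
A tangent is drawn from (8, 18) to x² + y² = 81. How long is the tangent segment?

Centre (0, 0), r² = 81. |PO|² = (8)² + (18)² = 388.
By the tangent–radius right angle, tangent length = √(|PO|² − r²) = √307.

√307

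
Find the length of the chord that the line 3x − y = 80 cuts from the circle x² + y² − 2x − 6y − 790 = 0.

8√10

Substitute y = 3x − 80:
10x² − 500x + 6090 = 0  ⟹  x² − 50x + 609 = 0
x = 29 or x = 21, giving (29, 7) and (21, −17).
Chord length = distance between (29, 7) and (21, −17) = √640 = 8√10.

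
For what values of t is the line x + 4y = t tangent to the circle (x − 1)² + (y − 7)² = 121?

Tangency holds when the distance from the centre (1, 7) to the line equals the radius 11:
|1·1 + 4·7 − t| / √17 = 11
|t − (29)| = 11√17.

t = 29 ± 11√17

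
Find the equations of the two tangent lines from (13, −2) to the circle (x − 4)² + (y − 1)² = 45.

Write the tangent as mx − y + (−2 − m·(13)) = 0 and set its distance from the centre to 3√5:
(−9m − (3))² = 45(m² + 1)
2m² + 3m − 2 = 0, so m = −2 or m = 1/2.
With m = −2: 2x + y = 24. With m = 1/2: x − 2y = 17.

2x + y = 24 and x − 2y = 17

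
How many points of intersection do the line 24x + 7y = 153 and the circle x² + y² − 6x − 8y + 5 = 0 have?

Substituting the line into the circle gives 625x² − 6294x + 15086 = 0.
Discriminant = (−6294)² − 4·625·(15086) = 1899436 > 0.
Two real roots: the line is a secant.

2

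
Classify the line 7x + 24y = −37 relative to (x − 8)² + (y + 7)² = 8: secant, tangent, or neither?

neither

Centre (8, −7), r² = 8. Distance² from centre to line = (−75)²/625 = 9.
Since d² > r², the line lies outside the circle.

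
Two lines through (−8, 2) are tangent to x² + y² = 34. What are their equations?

3x − 5y = −34 and 5x + 3y = −34

Let a tangent through (−8, 2) have slope m. Its distance from (0, 0) must equal √34:
[m·(8) − (−2)]² = 34(m² + 1)
15m² + 16m − 15 = 0, so m = 3/5 or m = −5/3.
Through (−8, 2) these give 3x − 5y = −34 and 5x + 3y = −34.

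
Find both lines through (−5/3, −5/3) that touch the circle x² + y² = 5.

Write the tangent as mx − y + (−5/3 − m·(−5/3)) = 0 and set its distance from the centre to √5:
[m·(5/3) − (5/3)]² = 5(m² + 1)
2m² + 5m + 2 = 0, so m = −1/2 or m = −2.
With m = −1/2: x + 2y = −5. With m = −2: 2x + y = −5.

x + 2y = −5 and 2x + y = −5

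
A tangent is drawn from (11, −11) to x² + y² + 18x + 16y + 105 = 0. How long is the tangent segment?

3√41

The centre is (−9, −8) and r = 2√10. The square of the distance from P to the centre is 400 + 9 = 409.
Power of the point: PT² = |PO|² − r² = 369, so PT = 3√41.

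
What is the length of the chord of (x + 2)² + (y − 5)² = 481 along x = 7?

40

The line gives x = 7. Substituting into the circle:
y² − 10y − 375 = 0
y = 25 or y = −15, giving (7, 25) and (7, −15).
|(7, 25) − (7, −15)| = √((0)² + (40)²) = 40.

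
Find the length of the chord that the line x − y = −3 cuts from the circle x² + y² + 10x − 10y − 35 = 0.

11√2

From the line, y = x + 3. Substituting:
2x² + 6x − 56 = 0  ⟹  x² + 3x − 28 = 0
x = 4 or x = −7, giving (4, 7) and (−7, −4).
|(4, 7) − (−7, −4)| = √((11)² + (11)²) = 11√2.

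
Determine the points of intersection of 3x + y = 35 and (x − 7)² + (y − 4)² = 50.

(8, 11) and (12, −1)

Substitute y = −3x + 35:
10x² − 200x + 960 = 0  ⟹  x² − 20x + 96 = 0
x = 12 or x = 8, giving (12, −1) and (8, 11).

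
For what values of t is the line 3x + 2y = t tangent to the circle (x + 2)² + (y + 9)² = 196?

For a tangent, require d(centre, line) = r = 14.
|3·(−2) + 2·(−9) − t| / √13 = 14
|t − (−24)| = 14√13.

t = −24 ± 14√13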